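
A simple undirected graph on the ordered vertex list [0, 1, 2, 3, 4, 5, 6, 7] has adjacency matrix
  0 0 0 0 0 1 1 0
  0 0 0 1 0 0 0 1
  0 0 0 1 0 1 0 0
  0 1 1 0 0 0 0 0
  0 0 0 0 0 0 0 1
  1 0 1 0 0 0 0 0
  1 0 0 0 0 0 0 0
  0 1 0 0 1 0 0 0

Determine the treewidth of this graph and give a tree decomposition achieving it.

Each bag holds 2 vertices, so the decomposition has width 1, which upper-bounds the treewidth. G has an edge, so its treewidth is at least 1. The upper and lower bounds meet at 1, so that is the treewidth.

Treewidth 1.
Bags: B1 = {0, 6}  B2 = {0, 5}  B3 = {2, 5}  B4 = {2, 3}  B5 = {1, 3}  B6 = {1, 7}  B7 = {4, 7}
Tree: B1–B2, B2–B3, B3–B4, B4–B5, B5–B6, B6–B7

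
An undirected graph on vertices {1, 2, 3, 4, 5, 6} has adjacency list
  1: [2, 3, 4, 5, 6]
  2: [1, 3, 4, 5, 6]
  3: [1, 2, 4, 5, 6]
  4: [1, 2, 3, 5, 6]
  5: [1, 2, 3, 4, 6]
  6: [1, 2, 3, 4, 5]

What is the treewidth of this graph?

5

A width-5 tree decomposition is:
Bags: B1 = {1, 2, 3, 4, 5, 6}
Tree: (single bag)
With just one bag of size 6, the width is 6 − 1 = 5, so tw(G) ≤ 5. Conversely, {1, 2, 3, 4, 5, 6} is a clique of size 6, and the vertices of any clique must share a bag in every tree decomposition; so some bag has ≥ 6 vertices and tw(G) ≥ 5. Hence tw(G) = 5 exactly.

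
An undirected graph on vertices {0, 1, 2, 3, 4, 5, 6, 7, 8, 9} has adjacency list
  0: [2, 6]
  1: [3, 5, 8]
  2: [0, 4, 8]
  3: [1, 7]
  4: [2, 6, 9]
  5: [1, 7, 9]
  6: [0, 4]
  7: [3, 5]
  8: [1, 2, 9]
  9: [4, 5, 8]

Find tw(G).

A width-2 tree decomposition is:
Bags: B1 = {0, 4, 6}  B2 = {0, 2, 4}  B3 = {2, 4, 9}  B4 = {2, 8, 9}  B5 = {5, 8, 9}  B6 = {1, 5, 8}  B7 = {1, 5, 7}  B8 = {1, 3, 7}
Tree: B1–B2, B2–B3, B3–B4, B4–B5, B5–B6, B6–B7, B7–B8
Each bag holds 3 vertices, so the decomposition has width 2, which upper-bounds the treewidth. Since 6–0–2–4–6 is a cycle in G, G is not acyclic. Forests are exactly the graphs of treewidth ≤ 1, so tw(G) ≥ 2. Combining the bounds, tw(G) = 2.

2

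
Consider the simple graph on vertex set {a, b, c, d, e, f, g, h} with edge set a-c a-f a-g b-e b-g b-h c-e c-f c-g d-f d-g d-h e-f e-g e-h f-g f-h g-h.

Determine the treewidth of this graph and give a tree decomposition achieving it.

Every bag has size at most 4, so the width is 4 − 1 = 3 and tw(G) ≤ 3. Conversely, {d, f, g, h} is a clique of size 4, and the vertices of any clique must share a bag in every tree decomposition; so some bag has ≥ 4 vertices and tw(G) ≥ 3. The upper and lower bounds meet at 3, so that is the treewidth.

Treewidth 3.
One optimal decomposition is:
Bags: B1 = {e, f, g, h}  B2 = {b, e, g, h}  B3 = {c, e, f, g}  B4 = {a, c, f, g}  B5 = {d, f, g, h}
Tree: B1–B2, B1–B3, B3–B4, B1–B5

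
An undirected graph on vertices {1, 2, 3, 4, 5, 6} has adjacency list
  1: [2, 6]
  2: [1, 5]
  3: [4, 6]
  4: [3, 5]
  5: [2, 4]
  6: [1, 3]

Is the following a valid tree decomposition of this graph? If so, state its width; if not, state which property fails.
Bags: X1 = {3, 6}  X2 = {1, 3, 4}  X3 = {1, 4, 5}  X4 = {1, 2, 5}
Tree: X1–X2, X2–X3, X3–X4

A tree decomposition must satisfy three properties: every vertex lies in some bag; for every edge, both endpoints lie together in some bag; and for every vertex, the bags containing it form a connected subtree. Here edge (1,6) lies in no bag, so the decomposition is invalid.

No — edge (1,6) lies in no bag.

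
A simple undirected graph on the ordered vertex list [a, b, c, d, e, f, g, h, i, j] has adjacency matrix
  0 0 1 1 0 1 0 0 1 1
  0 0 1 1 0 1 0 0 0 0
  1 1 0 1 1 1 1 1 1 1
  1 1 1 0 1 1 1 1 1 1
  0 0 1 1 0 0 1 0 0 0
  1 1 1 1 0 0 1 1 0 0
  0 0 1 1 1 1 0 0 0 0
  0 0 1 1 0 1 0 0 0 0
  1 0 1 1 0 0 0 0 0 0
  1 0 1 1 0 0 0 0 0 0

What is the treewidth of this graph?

A width-3 tree decomposition is:
Bags: B1 = {b, c, d, f}  B2 = {c, d, f, h}  B3 = {a, c, d, f}  B4 = {c, d, f, g}  B5 = {c, d, e, g}  B6 = {a, c, d, j}  B7 = {a, c, d, i}
Tree: B1–B2, B1–B3, B3–B4, B4–B5, B3–B6, B6–B7
The largest bag has 4 vertices, giving width 3; this decomposition certifies tw(G) ≤ 3. Conversely, {a, c, d, j} is a clique of size 4, and the vertices of any clique must share a bag in every tree decomposition; so some bag has ≥ 4 vertices and tw(G) ≥ 3. Combining the bounds, tw(G) = 3.

3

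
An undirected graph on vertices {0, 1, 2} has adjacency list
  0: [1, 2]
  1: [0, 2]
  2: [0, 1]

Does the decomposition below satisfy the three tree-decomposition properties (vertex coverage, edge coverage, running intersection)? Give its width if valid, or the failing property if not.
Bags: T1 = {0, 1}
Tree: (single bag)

No — vertex 2 appears in no bag.

A tree decomposition must satisfy three properties: every vertex lies in some bag; for every edge, both endpoints lie together in some bag; and for every vertex, the bags containing it form a connected subtree. Here vertex 2 appears in no bag, so the decomposition is invalid.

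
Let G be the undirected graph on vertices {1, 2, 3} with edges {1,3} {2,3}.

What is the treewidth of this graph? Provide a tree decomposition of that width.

Treewidth 1.
Bags: B1 = {2, 3}  B2 = {1, 3}
Tree: B1–B2

Each bag holds 2 vertices, so the decomposition has width 1, which upper-bounds the treewidth. Since G has at least one edge (e.g. 3–2), it is not an edgeless graph, so tw(G) ≥ 1. Hence tw(G) = 1 exactly.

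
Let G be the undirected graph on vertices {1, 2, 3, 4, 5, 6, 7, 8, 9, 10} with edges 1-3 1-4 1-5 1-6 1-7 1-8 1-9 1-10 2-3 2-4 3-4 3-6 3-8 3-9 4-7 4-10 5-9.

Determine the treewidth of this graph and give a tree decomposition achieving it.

Treewidth 2.
One optimal decomposition is:
Bags: B1 = {1, 3, 4}  B2 = {2, 3, 4}  B3 = {1, 3, 8}  B4 = {1, 4, 7}  B5 = {1, 3, 6}  B6 = {1, 3, 9}  B7 = {1, 5, 9}  B8 = {1, 4, 10}
Tree: B1–B2, B1–B3, B1–B4, B3–B5, B3–B6, B6–B7, B4–B8

Every bag has size at most 3, so the width is 3 − 1 = 2 and tw(G) ≤ 2. On the other hand G contains the 3-clique {1, 4, 10}. A clique must lie in a single bag of any decomposition, so no decomposition can have width below 2. Therefore the treewidth is 2.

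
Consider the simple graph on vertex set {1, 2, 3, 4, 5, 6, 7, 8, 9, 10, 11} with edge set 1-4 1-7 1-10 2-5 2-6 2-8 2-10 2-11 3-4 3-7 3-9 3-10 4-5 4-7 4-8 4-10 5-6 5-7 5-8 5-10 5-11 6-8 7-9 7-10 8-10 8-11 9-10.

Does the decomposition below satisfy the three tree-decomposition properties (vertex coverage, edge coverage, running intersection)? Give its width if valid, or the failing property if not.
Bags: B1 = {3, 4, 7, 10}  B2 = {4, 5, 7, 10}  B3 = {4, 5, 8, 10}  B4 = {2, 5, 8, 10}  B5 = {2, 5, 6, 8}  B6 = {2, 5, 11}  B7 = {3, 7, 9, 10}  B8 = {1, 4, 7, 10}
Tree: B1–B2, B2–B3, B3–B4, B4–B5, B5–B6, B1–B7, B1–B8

A tree decomposition must satisfy three properties: every vertex lies in some bag; for every edge, both endpoints lie together in some bag; and for every vertex, the bags containing it form a connected subtree. Here edge (8,11) lies in no bag, so the decomposition is invalid.

No — edge (8,11) lies in no bag.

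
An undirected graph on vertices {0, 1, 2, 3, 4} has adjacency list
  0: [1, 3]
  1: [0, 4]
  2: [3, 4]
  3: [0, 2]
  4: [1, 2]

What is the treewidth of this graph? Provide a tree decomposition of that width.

Every bag has size at most 3, so the width is 3 − 1 = 2 and tw(G) ≤ 2. For the lower bound, G contains the cycle 1–0–3–2–4–1, so G is not a forest; only forests have treewidth ≤ 1, hence tw(G) ≥ 2. Combining the bounds, tw(G) = 2.

Treewidth 2.
One optimal decomposition is:
Bags: B1 = {0, 1, 3}  B2 = {1, 2, 3}  B3 = {1, 2, 4}
Tree: B1–B2, B2–B3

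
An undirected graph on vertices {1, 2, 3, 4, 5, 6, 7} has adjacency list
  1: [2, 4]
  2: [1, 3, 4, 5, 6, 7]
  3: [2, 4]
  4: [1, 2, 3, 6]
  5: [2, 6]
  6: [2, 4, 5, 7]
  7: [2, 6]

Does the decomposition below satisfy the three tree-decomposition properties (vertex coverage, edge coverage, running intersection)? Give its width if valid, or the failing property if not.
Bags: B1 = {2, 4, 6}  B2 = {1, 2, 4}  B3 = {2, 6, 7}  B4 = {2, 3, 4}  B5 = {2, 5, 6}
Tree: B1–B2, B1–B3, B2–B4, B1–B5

Yes; width 2.

Checking the three conditions: (i) the bags cover all of {1, 2, 3, 4, 5, 6, 7}; (ii) for each edge, some bag contains both endpoints; (iii) the bags containing any fixed vertex form a subtree. All hold, so the decomposition is valid with width 3 − 1 = 2.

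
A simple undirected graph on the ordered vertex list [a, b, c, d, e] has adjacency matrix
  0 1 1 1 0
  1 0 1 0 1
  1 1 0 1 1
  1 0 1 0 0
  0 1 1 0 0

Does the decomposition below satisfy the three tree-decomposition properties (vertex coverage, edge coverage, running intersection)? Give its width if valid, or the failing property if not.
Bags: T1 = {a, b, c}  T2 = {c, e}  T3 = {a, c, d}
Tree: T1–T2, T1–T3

A tree decomposition must satisfy three properties: every vertex lies in some bag; for every edge, both endpoints lie together in some bag; and for every vertex, the bags containing it form a connected subtree. Here edge (b,e) lies in no bag, so the decomposition is invalid.

No — edge (b,e) lies in no bag.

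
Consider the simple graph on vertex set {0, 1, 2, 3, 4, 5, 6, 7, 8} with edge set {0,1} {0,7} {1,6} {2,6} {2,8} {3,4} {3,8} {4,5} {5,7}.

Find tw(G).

A width-2 tree decomposition is:
Bags: B1 = {0, 5, 7}  B2 = {0, 4, 5}  B3 = {0, 3, 4}  B4 = {0, 3, 8}  B5 = {0, 2, 8}  B6 = {0, 2, 6}  B7 = {0, 1, 6}
Tree: B1–B2, B2–B3, B3–B4, B4–B5, B5–B6, B6–B7
Every bag has size at most 3, so the width is 3 − 1 = 2 and tw(G) ≤ 2. The edges 0–7–5–4–3–8–2–6–1–0 form a cycle, so G is not a tree and its treewidth is at least 2. The upper and lower bounds meet at 2, so that is the treewidth.

2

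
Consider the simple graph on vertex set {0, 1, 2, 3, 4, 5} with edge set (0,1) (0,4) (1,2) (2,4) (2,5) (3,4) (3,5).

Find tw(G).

2

A width-2 tree decomposition is:
Bags: B1 = {2, 3, 5}  B2 = {2, 3, 4}  B3 = {1, 2, 4}  B4 = {0, 1, 4}
Tree: B1–B2, B2–B3, B3–B4
The largest bag has 3 vertices, giving width 2; this decomposition certifies tw(G) ≤ 2. For the lower bound, G contains the cycle 5–3–4–2–5, so G is not a forest; only forests have treewidth ≤ 1, hence tw(G) ≥ 2. Therefore the treewidth is 2.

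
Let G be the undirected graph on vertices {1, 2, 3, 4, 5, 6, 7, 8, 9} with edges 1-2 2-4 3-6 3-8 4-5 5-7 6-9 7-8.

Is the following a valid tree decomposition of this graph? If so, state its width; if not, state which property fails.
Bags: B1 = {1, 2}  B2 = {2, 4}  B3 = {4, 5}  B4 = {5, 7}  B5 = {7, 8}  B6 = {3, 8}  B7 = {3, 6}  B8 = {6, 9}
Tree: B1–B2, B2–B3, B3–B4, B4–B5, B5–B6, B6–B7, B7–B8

Vertex coverage: the bags together contain {1, 2, 3, 4, 5, 6, 7, 8, 9}, the full vertex set. Edge coverage: each edge of G has both endpoints in at least one bag. Running intersection: for every vertex, the bags containing it form a connected subtree. All three properties hold, so this is a valid tree decomposition of width max|bag| − 1 = 1, and hence tw(G) ≤ 1.

Yes; width 1.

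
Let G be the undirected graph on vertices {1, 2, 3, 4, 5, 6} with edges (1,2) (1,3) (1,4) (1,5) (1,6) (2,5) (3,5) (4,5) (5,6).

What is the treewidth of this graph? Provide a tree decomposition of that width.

The largest bag has 3 vertices, giving width 2; this decomposition certifies tw(G) ≤ 2. Conversely, {1, 2, 5} is a clique of size 3, and the vertices of any clique must share a bag in every tree decomposition; so some bag has ≥ 3 vertices and tw(G) ≥ 2. Hence tw(G) = 2 exactly.

Treewidth 2.
One such decomposition:
Bags: B1 = {1, 5, 6}  B2 = {1, 3, 5}  B3 = {1, 4, 5}  B4 = {1, 2, 5}
Tree: B1–B2, B1–B3, B1–B4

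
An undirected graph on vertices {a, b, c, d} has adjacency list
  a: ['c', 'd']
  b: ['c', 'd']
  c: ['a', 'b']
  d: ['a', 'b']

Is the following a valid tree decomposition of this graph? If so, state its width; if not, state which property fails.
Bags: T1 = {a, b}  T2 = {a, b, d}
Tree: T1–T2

A tree decomposition must satisfy three properties: every vertex lies in some bag; for every edge, both endpoints lie together in some bag; and for every vertex, the bags containing it form a connected subtree. Here vertex c appears in no bag, so the decomposition is invalid.

No — vertex c appears in no bag.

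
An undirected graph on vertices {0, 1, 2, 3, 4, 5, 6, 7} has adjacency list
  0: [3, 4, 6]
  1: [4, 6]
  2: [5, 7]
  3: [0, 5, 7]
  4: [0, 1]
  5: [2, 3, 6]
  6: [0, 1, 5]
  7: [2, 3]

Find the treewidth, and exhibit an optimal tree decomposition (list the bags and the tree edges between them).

Treewidth 2.
One such decomposition:
Bags: B1 = {1, 4, 6}  B2 = {0, 4, 6}  B3 = {0, 5, 6}  B4 = {0, 3, 5}  B5 = {2, 3, 5}  B6 = {2, 3, 7}
Tree: B1–B2, B2–B3, B3–B4, B4–B5, B5–B6

Every bag has size at most 3, so the width is 3 − 1 = 2 and tw(G) ≤ 2. Since 1–4–0–6–1 is a cycle in G, G is not acyclic. Forests are exactly the graphs of treewidth ≤ 1, so tw(G) ≥ 2. Therefore the treewidth is 2.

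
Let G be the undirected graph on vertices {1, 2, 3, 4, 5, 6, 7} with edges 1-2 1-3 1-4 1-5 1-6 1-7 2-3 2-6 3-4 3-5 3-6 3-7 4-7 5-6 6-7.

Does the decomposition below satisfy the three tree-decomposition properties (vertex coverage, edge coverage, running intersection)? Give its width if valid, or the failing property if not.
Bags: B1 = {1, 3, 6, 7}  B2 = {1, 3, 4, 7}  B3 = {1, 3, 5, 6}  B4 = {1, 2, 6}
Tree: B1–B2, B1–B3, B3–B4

A tree decomposition must satisfy three properties: every vertex lies in some bag; for every edge, both endpoints lie together in some bag; and for every vertex, the bags containing it form a connected subtree. Here edge (3,2) lies in no bag, so the decomposition is invalid.

No — edge (3,2) lies in no bag.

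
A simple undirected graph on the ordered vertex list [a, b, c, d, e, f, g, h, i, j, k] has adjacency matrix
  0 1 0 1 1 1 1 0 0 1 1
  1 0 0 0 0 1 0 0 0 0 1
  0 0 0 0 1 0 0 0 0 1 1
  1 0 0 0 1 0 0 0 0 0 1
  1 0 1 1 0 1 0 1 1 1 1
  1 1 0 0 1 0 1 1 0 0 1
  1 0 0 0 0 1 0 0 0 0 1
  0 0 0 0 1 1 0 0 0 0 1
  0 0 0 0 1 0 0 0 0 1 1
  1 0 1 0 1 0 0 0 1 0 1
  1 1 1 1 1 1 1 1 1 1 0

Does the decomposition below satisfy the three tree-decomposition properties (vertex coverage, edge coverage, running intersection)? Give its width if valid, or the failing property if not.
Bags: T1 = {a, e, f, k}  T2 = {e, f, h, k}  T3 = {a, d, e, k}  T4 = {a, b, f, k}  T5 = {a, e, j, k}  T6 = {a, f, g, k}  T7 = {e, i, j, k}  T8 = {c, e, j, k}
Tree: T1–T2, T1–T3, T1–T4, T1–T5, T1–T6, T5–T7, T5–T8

Yes; width 3.

Every vertex of G appears in some bag (union = {a, b, c, d, e, f, g, h, i, j, k}); every edge is covered by a bag; and for each vertex v the set of bags containing v is connected in the bag tree. The decomposition is therefore valid. The largest bag has 4 vertices, so the width is 3.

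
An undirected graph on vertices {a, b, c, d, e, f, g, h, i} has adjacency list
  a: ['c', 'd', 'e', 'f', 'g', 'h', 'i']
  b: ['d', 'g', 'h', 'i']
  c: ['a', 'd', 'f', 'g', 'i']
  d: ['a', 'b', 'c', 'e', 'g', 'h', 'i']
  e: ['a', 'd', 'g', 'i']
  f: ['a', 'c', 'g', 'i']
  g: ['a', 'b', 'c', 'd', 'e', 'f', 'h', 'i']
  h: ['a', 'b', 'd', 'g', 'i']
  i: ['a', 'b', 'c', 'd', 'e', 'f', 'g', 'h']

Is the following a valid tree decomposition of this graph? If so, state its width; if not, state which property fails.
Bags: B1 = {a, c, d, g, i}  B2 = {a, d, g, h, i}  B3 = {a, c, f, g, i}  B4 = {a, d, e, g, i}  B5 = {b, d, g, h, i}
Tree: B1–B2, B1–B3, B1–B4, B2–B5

Checking the three conditions: (i) the bags cover all of {a, b, c, d, e, f, g, h, i}; (ii) for each edge, some bag contains both endpoints; (iii) the bags containing any fixed vertex form a subtree. All hold, so the decomposition is valid with width 5 − 1 = 4.

Yes; width 4.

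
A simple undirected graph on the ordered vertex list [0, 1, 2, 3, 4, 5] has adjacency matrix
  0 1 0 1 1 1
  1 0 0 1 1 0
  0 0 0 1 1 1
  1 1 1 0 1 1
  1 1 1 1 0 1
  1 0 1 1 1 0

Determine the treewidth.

A width-3 tree decomposition is:
Bags: B1 = {0, 1, 3, 4}  B2 = {0, 3, 4, 5}  B3 = {2, 3, 4, 5}
Tree: B1–B2, B2–B3
Each bag holds 4 vertices, so the decomposition has width 3, which upper-bounds the treewidth. On the other hand G contains the 4-clique {0, 1, 3, 4}. A clique must lie in a single bag of any decomposition, so no decomposition can have width below 3. Therefore the treewidth is 3.

3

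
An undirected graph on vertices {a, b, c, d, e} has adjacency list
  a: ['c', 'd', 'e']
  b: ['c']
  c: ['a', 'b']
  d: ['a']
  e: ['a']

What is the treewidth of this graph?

A width-1 tree decomposition is:
Bags: B1 = {a, c}  B2 = {a, e}  B3 = {b, c}  B4 = {a, d}
Tree: B1–B2, B1–B3, B1–B4
Each bag holds 2 vertices, so the decomposition has width 1, which upper-bounds the treewidth. G has an edge, so its treewidth is at least 1. The upper and lower bounds meet at 1, so that is the treewidth.

1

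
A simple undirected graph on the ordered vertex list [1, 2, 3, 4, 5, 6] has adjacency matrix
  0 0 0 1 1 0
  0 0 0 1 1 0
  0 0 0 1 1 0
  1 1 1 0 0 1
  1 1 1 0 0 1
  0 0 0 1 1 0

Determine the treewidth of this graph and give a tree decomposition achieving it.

Treewidth 2.
One optimal decomposition is:
Bags: B1 = {3, 4, 5}  B2 = {4, 5, 6}  B3 = {1, 4, 5}  B4 = {2, 4, 5}
Tree: B1–B2, B2–B3, B3–B4

The largest bag has 3 vertices, giving width 2; this decomposition certifies tw(G) ≤ 2. Since 3–5–6–4–3 is a cycle in G, G is not acyclic. Forests are exactly the graphs of treewidth ≤ 1, so tw(G) ≥ 2. Hence tw(G) = 2 exactly.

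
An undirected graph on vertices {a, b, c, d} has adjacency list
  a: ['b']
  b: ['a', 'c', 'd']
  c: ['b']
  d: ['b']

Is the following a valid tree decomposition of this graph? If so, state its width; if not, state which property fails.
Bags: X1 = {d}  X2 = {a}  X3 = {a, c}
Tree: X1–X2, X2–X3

A tree decomposition must satisfy three properties: every vertex lies in some bag; for every edge, both endpoints lie together in some bag; and for every vertex, the bags containing it form a connected subtree. Here vertex b appears in no bag, so the decomposition is invalid.

No — vertex b appears in no bag.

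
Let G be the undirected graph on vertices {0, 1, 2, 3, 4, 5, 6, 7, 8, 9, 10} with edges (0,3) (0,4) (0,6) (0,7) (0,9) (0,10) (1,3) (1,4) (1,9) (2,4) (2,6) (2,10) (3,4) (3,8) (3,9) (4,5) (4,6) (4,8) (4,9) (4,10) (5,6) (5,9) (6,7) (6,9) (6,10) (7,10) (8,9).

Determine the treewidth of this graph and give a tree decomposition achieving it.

Treewidth 3.
One optimal decomposition is:
Bags: B1 = {0, 3, 4, 9}  B2 = {0, 4, 6, 9}  B3 = {0, 4, 6, 10}  B4 = {1, 3, 4, 9}  B5 = {4, 5, 6, 9}  B6 = {0, 6, 7, 10}  B7 = {3, 4, 8, 9}  B8 = {2, 4, 6, 10}
Tree: B1–B2, B2–B3, B1–B4, B2–B5, B3–B6, B1–B7, B3–B8

Every bag has size at most 4, so the width is 4 − 1 = 3 and tw(G) ≤ 3. For the lower bound, the 4 vertices {0, 3, 4, 9} are pairwise adjacent, and any tree decomposition puts a clique entirely inside one bag — forcing width ≥ 3. Therefore the treewidth is 3.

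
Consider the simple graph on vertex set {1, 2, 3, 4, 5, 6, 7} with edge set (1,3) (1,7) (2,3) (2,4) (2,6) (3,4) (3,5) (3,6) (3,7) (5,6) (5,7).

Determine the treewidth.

2

A width-2 tree decomposition is:
Bags: B1 = {3, 5, 7}  B2 = {1, 3, 7}  B3 = {3, 5, 6}  B4 = {2, 3, 6}  B5 = {2, 3, 4}
Tree: B1–B2, B1–B3, B3–B4, B4–B5
Every bag has size at most 3, so the width is 3 − 1 = 2 and tw(G) ≤ 2. For the lower bound, the 3 vertices {1, 3, 7} are pairwise adjacent, and any tree decomposition puts a clique entirely inside one bag — forcing width ≥ 2. Hence tw(G) = 2 exactly.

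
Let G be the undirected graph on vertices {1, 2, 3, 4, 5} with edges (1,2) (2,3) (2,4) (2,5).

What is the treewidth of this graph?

A width-1 tree decomposition is:
Bags: B1 = {2, 3}  B2 = {2, 4}  B3 = {2, 5}  B4 = {1, 2}
Tree: B1–B2, B1–B3, B2–B4
Each bag holds 2 vertices, so the decomposition has width 1, which upper-bounds the treewidth. Since G has at least one edge (e.g. 2–3), it is not an edgeless graph, so tw(G) ≥ 1. Hence tw(G) = 1 exactly.

1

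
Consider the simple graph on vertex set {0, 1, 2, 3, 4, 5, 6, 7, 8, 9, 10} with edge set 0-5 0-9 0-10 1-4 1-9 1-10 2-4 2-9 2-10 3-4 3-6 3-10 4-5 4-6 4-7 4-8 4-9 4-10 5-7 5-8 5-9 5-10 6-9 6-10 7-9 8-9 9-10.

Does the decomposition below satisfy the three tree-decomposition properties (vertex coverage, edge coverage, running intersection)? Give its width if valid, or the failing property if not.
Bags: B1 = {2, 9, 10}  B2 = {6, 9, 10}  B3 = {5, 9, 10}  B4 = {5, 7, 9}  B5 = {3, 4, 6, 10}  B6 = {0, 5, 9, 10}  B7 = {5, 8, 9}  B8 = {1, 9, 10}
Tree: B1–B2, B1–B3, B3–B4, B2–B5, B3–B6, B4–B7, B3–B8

A tree decomposition must satisfy three properties: every vertex lies in some bag; for every edge, both endpoints lie together in some bag; and for every vertex, the bags containing it form a connected subtree. Here edge (2,4) lies in no bag, so the decomposition is invalid.

No — edge (2,4) lies in no bag.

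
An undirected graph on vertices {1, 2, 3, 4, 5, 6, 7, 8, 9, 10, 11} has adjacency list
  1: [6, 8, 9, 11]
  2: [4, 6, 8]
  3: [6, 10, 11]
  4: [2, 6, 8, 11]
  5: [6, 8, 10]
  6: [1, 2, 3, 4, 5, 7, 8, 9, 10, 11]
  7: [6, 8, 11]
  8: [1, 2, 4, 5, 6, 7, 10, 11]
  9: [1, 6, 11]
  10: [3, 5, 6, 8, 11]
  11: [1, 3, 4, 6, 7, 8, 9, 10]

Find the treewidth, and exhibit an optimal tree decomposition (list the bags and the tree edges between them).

Treewidth 3.
Bags: B1 = {5, 6, 8, 10}  B2 = {6, 8, 10, 11}  B3 = {4, 6, 8, 11}  B4 = {1, 6, 8, 11}  B5 = {6, 7, 8, 11}  B6 = {2, 4, 6, 8}  B7 = {1, 6, 9, 11}  B8 = {3, 6, 10, 11}
Tree: B1–B2, B2–B3, B2–B4, B4–B5, B3–B6, B4–B7, B2–B8

The largest bag has 4 vertices, giving width 3; this decomposition certifies tw(G) ≤ 3. For the lower bound, the 4 vertices {2, 4, 6, 8} are pairwise adjacent, and any tree decomposition puts a clique entirely inside one bag — forcing width ≥ 3. The upper and lower bounds meet at 3, so that is the treewidth.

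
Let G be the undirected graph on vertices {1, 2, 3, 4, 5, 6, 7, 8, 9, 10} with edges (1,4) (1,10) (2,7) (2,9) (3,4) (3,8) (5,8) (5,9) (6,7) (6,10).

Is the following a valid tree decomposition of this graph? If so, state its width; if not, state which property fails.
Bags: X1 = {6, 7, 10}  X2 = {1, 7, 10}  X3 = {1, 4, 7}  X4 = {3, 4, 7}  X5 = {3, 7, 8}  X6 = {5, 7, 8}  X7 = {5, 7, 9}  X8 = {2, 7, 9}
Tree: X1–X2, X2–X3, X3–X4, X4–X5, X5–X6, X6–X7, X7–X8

Yes; width 2.

Every vertex of G appears in some bag (union = {1, 2, 3, 4, 5, 6, 7, 8, 9, 10}); every edge is covered by a bag; and for each vertex v the set of bags containing v is connected in the bag tree. The decomposition is therefore valid. The largest bag has 3 vertices, so the width is 2.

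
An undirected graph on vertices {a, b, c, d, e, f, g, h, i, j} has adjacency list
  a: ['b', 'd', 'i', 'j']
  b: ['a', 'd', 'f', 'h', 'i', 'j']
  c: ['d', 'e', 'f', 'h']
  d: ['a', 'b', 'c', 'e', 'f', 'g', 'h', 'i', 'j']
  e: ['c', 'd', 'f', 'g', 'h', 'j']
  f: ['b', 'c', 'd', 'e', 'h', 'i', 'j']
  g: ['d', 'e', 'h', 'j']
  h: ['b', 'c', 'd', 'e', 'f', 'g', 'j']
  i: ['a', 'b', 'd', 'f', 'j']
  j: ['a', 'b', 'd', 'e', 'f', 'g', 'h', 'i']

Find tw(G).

A width-4 tree decomposition is:
Bags: B1 = {b, d, f, h, j}  B2 = {b, d, f, i, j}  B3 = {d, e, f, h, j}  B4 = {a, b, d, i, j}  B5 = {c, d, e, f, h}  B6 = {d, e, g, h, j}
Tree: B1–B2, B1–B3, B2–B4, B3–B5, B3–B6
Every bag has size at most 5, so the width is 5 − 1 = 4 and tw(G) ≤ 4. On the other hand G contains the 5-clique {d, e, g, h, j}. A clique must lie in a single bag of any decomposition, so no decomposition can have width below 4. Hence tw(G) = 4 exactly.

4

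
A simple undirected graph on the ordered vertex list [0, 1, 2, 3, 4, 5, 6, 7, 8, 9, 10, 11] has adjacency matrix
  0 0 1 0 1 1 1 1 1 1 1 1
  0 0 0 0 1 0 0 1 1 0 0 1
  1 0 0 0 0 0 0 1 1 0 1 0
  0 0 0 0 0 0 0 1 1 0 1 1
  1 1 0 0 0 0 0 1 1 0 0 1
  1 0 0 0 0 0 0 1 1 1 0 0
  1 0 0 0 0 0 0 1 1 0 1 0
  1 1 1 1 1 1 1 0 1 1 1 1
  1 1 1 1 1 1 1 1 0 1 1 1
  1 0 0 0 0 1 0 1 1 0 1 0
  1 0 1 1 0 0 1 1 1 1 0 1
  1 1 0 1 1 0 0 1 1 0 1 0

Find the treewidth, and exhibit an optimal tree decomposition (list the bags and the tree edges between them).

Treewidth 4.
Bags: B1 = {0, 4, 7, 8, 11}  B2 = {0, 7, 8, 10, 11}  B3 = {0, 7, 8, 9, 10}  B4 = {1, 4, 7, 8, 11}  B5 = {0, 2, 7, 8, 10}  B6 = {0, 5, 7, 8, 9}  B7 = {0, 6, 7, 8, 10}  B8 = {3, 7, 8, 10, 11}
Tree: B1–B2, B2–B3, B1–B4, B3–B5, B3–B6, B3–B7, B2–B8

Every bag has size at most 5, so the width is 5 − 1 = 4 and tw(G) ≤ 4. For the lower bound, the 5 vertices {0, 7, 8, 9, 10} are pairwise adjacent, and any tree decomposition puts a clique entirely inside one bag — forcing width ≥ 4. The upper and lower bounds meet at 4, so that is the treewidth.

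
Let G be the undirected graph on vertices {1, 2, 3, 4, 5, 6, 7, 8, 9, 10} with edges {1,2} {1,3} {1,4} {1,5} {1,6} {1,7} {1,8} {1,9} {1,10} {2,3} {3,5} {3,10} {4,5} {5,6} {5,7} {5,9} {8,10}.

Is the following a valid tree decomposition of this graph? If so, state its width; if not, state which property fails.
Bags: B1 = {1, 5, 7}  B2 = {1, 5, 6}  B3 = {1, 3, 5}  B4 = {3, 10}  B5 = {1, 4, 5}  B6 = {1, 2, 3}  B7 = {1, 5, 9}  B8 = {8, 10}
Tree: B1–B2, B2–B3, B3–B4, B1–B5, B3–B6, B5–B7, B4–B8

No — edge (1,10) lies in no bag.

A tree decomposition must satisfy three properties: every vertex lies in some bag; for every edge, both endpoints lie together in some bag; and for every vertex, the bags containing it form a connected subtree. Here edge (1,10) lies in no bag, so the decomposition is invalid.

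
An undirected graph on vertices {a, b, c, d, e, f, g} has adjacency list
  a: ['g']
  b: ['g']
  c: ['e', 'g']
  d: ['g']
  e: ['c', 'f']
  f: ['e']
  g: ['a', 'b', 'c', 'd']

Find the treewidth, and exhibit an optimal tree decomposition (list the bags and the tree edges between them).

Treewidth 1.
One optimal decomposition is:
Bags: B1 = {c, g}  B2 = {d, g}  B3 = {b, g}  B4 = {c, e}  B5 = {e, f}  B6 = {a, g}
Tree: B1–B2, B1–B3, B1–B4, B4–B5, B3–B6

Each bag holds 2 vertices, so the decomposition has width 1, which upper-bounds the treewidth. Any graph with an edge has treewidth ≥ 1, and G has the edge c–g. Hence tw(G) = 1 exactly.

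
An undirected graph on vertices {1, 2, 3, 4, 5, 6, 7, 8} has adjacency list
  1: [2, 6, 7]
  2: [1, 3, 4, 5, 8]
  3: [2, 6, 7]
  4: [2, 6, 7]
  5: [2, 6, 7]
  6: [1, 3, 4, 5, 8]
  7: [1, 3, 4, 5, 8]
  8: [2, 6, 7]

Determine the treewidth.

3

A width-3 tree decomposition is:
Bags: B1 = {2, 6, 7, 8}  B2 = {2, 4, 6, 7}  B3 = {1, 2, 6, 7}  B4 = {2, 5, 6, 7}  B5 = {2, 3, 6, 7}
Tree: B1–B2, B2–B3, B3–B4, B4–B5
Every bag has size at most 4, so the width is 4 − 1 = 3 and tw(G) ≤ 3. For the lower bound: the 4 vertex sets {7,8}, {4,6}, {2}, {1} are disjoint, each induces a connected subgraph, and every pair is joined by at least one edge of G. Contracting each set to a single vertex therefore yields K_{4} as a minor, and since treewidth is minor-monotone, tw(G) ≥ tw(K_{4}) = 3. Combining the bounds, tw(G) = 3.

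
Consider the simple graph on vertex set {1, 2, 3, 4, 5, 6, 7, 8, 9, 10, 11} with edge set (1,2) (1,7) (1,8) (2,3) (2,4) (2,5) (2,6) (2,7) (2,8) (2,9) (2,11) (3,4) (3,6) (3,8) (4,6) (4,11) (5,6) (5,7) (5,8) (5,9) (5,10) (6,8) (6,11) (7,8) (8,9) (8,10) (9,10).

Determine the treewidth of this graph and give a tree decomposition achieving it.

Treewidth 3.
One such decomposition:
Bags: B1 = {2, 5, 7, 8}  B2 = {1, 2, 7, 8}  B3 = {2, 5, 8, 9}  B4 = {5, 8, 9, 10}  B5 = {2, 5, 6, 8}  B6 = {2, 3, 6, 8}  B7 = {2, 3, 4, 6}  B8 = {2, 4, 6, 11}
Tree: B1–B2, B1–B3, B3–B4, B1–B5, B5–B6, B6–B7, B7–B8

Every bag has size at most 4, so the width is 4 − 1 = 3 and tw(G) ≤ 3. For the lower bound, the 4 vertices {1, 2, 7, 8} are pairwise adjacent, and any tree decomposition puts a clique entirely inside one bag — forcing width ≥ 3. Therefore the treewidth is 3.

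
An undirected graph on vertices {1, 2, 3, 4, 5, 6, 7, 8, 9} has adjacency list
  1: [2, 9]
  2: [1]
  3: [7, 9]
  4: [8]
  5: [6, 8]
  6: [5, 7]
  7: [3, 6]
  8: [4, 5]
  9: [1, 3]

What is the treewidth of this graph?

1

A width-1 tree decomposition is:
Bags: B1 = {4, 8}  B2 = {5, 8}  B3 = {5, 6}  B4 = {6, 7}  B5 = {3, 7}  B6 = {3, 9}  B7 = {1, 9}  B8 = {1, 2}
Tree: B1–B2, B2–B3, B3–B4, B4–B5, B5–B6, B6–B7, B7–B8
The largest bag has 2 vertices, giving width 1; this decomposition certifies tw(G) ≤ 1. Any graph with an edge has treewidth ≥ 1, and G has the edge 4–8. Combining the bounds, tw(G) = 1.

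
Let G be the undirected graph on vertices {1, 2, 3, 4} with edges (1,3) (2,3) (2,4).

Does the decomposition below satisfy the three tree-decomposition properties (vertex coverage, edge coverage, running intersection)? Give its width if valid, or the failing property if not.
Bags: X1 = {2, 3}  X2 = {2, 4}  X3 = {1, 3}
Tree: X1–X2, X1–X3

Yes; width 1.

Checking the three conditions: (i) the bags cover all of {1, 2, 3, 4}; (ii) for each edge, some bag contains both endpoints; (iii) the bags containing any fixed vertex form a subtree. All hold, so the decomposition is valid with width 2 − 1 = 1.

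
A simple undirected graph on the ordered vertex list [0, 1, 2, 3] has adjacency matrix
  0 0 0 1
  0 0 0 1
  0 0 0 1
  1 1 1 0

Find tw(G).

A width-1 tree decomposition is:
Bags: B1 = {2, 3}  B2 = {1, 3}  B3 = {0, 3}
Tree: B1–B2, B2–B3
Each bag holds 2 vertices, so the decomposition has width 1, which upper-bounds the treewidth. Since G has at least one edge (e.g. 3–2), it is not an edgeless graph, so tw(G) ≥ 1. Combining the bounds, tw(G) = 1.

1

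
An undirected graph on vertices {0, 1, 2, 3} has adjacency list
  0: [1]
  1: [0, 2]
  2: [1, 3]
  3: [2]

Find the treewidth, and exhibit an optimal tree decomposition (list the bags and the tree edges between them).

Treewidth 1.
One such decomposition:
Bags: B1 = {2, 3}  B2 = {1, 2}  B3 = {0, 1}
Tree: B1–B2, B2–B3

Each bag holds 2 vertices, so the decomposition has width 1, which upper-bounds the treewidth. G has an edge, so its treewidth is at least 1. The upper and lower bounds meet at 1, so that is the treewidth.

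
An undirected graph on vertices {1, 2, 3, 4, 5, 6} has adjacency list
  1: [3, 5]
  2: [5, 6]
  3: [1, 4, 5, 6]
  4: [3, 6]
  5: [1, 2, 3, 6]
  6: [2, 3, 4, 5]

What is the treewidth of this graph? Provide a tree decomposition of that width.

Treewidth 2.
Bags: B1 = {3, 5, 6}  B2 = {2, 5, 6}  B3 = {3, 4, 6}  B4 = {1, 3, 5}
Tree: B1–B2, B1–B3, B1–B4

Every bag has size at most 3, so the width is 3 − 1 = 2 and tw(G) ≤ 2. For the lower bound, the 3 vertices {2, 5, 6} are pairwise adjacent, and any tree decomposition puts a clique entirely inside one bag — forcing width ≥ 2. The upper and lower bounds meet at 2, so that is the treewidth.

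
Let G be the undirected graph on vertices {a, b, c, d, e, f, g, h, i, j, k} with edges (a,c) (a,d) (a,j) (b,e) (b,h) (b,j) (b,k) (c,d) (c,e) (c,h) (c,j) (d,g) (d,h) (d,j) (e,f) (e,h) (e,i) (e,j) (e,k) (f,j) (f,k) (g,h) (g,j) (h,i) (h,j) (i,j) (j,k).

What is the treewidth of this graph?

A width-3 tree decomposition is:
Bags: B1 = {c, e, h, j}  B2 = {c, d, h, j}  B3 = {d, g, h, j}  B4 = {b, e, h, j}  B5 = {e, h, i, j}  B6 = {b, e, j, k}  B7 = {a, c, d, j}  B8 = {e, f, j, k}
Tree: B1–B2, B2–B3, B1–B4, B4–B5, B4–B6, B2–B7, B6–B8
Each bag holds 4 vertices, so the decomposition has width 3, which upper-bounds the treewidth. On the other hand G contains the 4-clique {a, c, d, j}. A clique must lie in a single bag of any decomposition, so no decomposition can have width below 3. The upper and lower bounds meet at 3, so that is the treewidth.

3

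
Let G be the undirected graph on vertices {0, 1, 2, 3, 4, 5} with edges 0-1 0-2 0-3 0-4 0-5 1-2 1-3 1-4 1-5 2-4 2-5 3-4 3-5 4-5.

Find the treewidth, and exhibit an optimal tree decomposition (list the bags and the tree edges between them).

Treewidth 4.
One such decomposition:
Bags: B1 = {0, 1, 3, 4, 5}  B2 = {0, 1, 2, 4, 5}
Tree: B1–B2

Every bag has size at most 5, so the width is 5 − 1 = 4 and tw(G) ≤ 4. Conversely, {0, 1, 2, 4, 5} is a clique of size 5, and the vertices of any clique must share a bag in every tree decomposition; so some bag has ≥ 5 vertices and tw(G) ≥ 4. Combining the bounds, tw(G) = 4.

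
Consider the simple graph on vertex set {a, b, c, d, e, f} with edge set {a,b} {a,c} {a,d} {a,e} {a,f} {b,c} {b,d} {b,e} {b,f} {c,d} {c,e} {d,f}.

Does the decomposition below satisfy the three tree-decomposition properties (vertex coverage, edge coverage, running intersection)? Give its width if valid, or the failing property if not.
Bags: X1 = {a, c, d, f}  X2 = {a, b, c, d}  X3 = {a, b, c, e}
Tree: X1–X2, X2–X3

No — edge (b,f) lies in no bag.

A tree decomposition must satisfy three properties: every vertex lies in some bag; for every edge, both endpoints lie together in some bag; and for every vertex, the bags containing it form a connected subtree. Here edge (b,f) lies in no bag, so the decomposition is invalid.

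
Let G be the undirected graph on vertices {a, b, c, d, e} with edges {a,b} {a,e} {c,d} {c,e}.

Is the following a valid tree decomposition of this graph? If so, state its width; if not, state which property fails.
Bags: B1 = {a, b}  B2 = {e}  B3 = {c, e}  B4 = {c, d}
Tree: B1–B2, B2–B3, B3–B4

A tree decomposition must satisfy three properties: every vertex lies in some bag; for every edge, both endpoints lie together in some bag; and for every vertex, the bags containing it form a connected subtree. Here edge (a,e) lies in no bag, so the decomposition is invalid.

No — edge (a,e) lies in no bag.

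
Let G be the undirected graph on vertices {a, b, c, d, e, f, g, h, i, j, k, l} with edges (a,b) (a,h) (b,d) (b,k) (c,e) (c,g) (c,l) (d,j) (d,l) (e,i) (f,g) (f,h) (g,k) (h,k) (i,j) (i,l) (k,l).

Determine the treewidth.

3

A width-3 tree decomposition is:
Bags: B1 = {c, e, i, j}  B2 = {c, i, j, l}  B3 = {c, d, j, l}  B4 = {c, d, g, l}  B5 = {d, g, k, l}  B6 = {b, d, g, k}  B7 = {b, f, g, k}  B8 = {b, f, h, k}  B9 = {a, b, f, h}
Tree: B1–B2, B2–B3, B3–B4, B4–B5, B5–B6, B6–B7, B7–B8, B8–B9
Each bag holds 4 vertices, so the decomposition has width 3, which upper-bounds the treewidth. For the lower bound: the 4 vertex sets {e,i,j}, {c}, {l}, {b,d,g,k} are disjoint, each induces a connected subgraph, and every pair is joined by at least one edge of G. Contracting each set to a single vertex therefore yields K_{4} as a minor, and since treewidth is minor-monotone, tw(G) ≥ tw(K_{4}) = 3. Combining the bounds, tw(G) = 3.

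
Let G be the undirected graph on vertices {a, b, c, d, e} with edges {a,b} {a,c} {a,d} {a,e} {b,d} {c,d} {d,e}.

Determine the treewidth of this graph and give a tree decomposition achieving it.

Every bag has size at most 3, so the width is 3 − 1 = 2 and tw(G) ≤ 2. For the lower bound, the 3 vertices {a, d, e} are pairwise adjacent, and any tree decomposition puts a clique entirely inside one bag — forcing width ≥ 2. Hence tw(G) = 2 exactly.

Treewidth 2.
One optimal decomposition is:
Bags: B1 = {a, b, d}  B2 = {a, c, d}  B3 = {a, d, e}
Tree: B1–B2, B2–B3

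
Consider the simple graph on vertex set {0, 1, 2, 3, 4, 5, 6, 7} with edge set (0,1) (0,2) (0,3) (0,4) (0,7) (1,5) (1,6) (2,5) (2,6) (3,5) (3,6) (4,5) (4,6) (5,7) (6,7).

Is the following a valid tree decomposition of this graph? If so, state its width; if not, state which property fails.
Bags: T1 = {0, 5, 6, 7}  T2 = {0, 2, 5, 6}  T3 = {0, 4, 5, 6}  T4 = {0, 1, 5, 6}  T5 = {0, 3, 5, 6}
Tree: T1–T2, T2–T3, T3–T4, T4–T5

Yes; width 3.

Vertex coverage: the bags together contain {0, 1, 2, 3, 4, 5, 6, 7}, the full vertex set. Edge coverage: each edge of G has both endpoints in at least one bag. Running intersection: for every vertex, the bags containing it form a connected subtree. All three properties hold, so this is a valid tree decomposition of width max|bag| − 1 = 3, and hence tw(G) ≤ 3.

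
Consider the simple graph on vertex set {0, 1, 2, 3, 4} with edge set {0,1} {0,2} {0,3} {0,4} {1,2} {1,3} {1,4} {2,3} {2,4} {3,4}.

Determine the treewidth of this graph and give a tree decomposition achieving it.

Treewidth 4.
Bags: B1 = {0, 1, 2, 3, 4}
Tree: (single bag)

With just one bag of size 5, the width is 5 − 1 = 4, so tw(G) ≤ 4. On the other hand G contains the 5-clique {0, 1, 2, 3, 4}. A clique must lie in a single bag of any decomposition, so no decomposition can have width below 4. Therefore the treewidth is 4.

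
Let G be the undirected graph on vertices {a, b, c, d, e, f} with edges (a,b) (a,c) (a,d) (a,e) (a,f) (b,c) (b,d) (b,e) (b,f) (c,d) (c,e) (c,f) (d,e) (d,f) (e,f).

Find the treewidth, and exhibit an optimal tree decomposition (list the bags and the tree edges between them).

Treewidth 5.
Bags: B1 = {a, b, c, d, e, f}
Tree: (single bag)

With just one bag of size 6, the width is 6 − 1 = 5, so tw(G) ≤ 5. For the lower bound, the 6 vertices {a, b, c, d, e, f} are pairwise adjacent, and any tree decomposition puts a clique entirely inside one bag — forcing width ≥ 5. The upper and lower bounds meet at 5, so that is the treewidth.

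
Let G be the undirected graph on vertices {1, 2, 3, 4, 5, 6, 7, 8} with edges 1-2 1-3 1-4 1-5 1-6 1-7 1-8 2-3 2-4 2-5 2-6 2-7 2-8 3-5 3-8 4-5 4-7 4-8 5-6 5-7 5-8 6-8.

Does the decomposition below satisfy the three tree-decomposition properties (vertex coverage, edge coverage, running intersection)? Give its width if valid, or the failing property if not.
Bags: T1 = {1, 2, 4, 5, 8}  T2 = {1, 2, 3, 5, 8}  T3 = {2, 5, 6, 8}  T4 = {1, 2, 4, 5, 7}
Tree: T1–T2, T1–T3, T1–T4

A tree decomposition must satisfy three properties: every vertex lies in some bag; for every edge, both endpoints lie together in some bag; and for every vertex, the bags containing it form a connected subtree. Here edge (1,6) lies in no bag, so the decomposition is invalid.

No — edge (1,6) lies in no bag.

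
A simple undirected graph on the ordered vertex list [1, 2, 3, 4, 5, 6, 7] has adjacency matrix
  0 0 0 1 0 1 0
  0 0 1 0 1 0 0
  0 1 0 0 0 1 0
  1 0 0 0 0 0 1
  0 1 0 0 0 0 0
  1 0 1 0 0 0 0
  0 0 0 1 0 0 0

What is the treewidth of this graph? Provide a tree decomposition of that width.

Treewidth 1.
One such decomposition:
Bags: B1 = {2, 5}  B2 = {2, 3}  B3 = {3, 6}  B4 = {1, 6}  B5 = {1, 4}  B6 = {4, 7}
Tree: B1–B2, B2–B3, B3–B4, B4–B5, B5–B6

Each bag holds 2 vertices, so the decomposition has width 1, which upper-bounds the treewidth. Since G has at least one edge (e.g. 5–2), it is not an edgeless graph, so tw(G) ≥ 1. The upper and lower bounds meet at 1, so that is the treewidth.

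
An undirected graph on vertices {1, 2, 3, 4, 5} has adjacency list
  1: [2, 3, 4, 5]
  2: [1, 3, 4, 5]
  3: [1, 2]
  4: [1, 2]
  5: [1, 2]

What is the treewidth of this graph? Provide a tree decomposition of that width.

Each bag holds 3 vertices, so the decomposition has width 2, which upper-bounds the treewidth. On the other hand G contains the 3-clique {1, 2, 3}. A clique must lie in a single bag of any decomposition, so no decomposition can have width below 2. Combining the bounds, tw(G) = 2.

Treewidth 2.
Bags: B1 = {1, 2, 4}  B2 = {1, 2, 5}  B3 = {1, 2, 3}
Tree: B1–B2, B2–B3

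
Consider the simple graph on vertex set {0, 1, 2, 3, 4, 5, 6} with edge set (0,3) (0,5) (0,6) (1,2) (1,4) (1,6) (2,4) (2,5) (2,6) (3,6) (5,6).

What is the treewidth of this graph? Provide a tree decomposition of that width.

The largest bag has 3 vertices, giving width 2; this decomposition certifies tw(G) ≤ 2. On the other hand G contains the 3-clique {1, 2, 4}. A clique must lie in a single bag of any decomposition, so no decomposition can have width below 2. Hence tw(G) = 2 exactly.

Treewidth 2.
Bags: B1 = {1, 2, 6}  B2 = {2, 5, 6}  B3 = {1, 2, 4}  B4 = {0, 5, 6}  B5 = {0, 3, 6}
Tree: B1–B2, B1–B3, B2–B4, B4–B5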